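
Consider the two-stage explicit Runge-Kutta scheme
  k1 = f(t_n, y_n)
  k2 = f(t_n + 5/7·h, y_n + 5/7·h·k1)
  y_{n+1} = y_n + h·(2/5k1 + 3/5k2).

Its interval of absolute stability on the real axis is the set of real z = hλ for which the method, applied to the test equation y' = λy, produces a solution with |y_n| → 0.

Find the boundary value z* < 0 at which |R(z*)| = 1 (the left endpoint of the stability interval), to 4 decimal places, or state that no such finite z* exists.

Test eqn y'=λy, z=hλ:
  k1=λy_n ⇒ h·k1=z·y_n;  k2=λ(1+5/7z)y_n ⇒ h·k2=z(1+5/7z)y_n
  y_{n+1}/y_n = 1 + 2/5z + 3/5z(1+5/7z) = 1 + z + 3/7z²
  ⇒ R(z) = 1 + z + 3/7z².

Find x<0 with |R(x)|<1.
x=-1.41: |R|=0.4420
R=1: x+3/7x²=0 ⇒ x=−7/3=-2.3333; min R=1−1/(4·3/7)=0.4167>−1
Confirm numerically:
  x=-2.283: |R|=0.95075 <1
  x=-1.555: |R|=0.48130 <1
  x=-1.180: |R|=0.41674 <1
  x=-2.594: |R|=1.28979 >1
  x=-2.418: |R|=1.08774 >1
Interval (-2.3333, 0).

left endpoint -2.3333.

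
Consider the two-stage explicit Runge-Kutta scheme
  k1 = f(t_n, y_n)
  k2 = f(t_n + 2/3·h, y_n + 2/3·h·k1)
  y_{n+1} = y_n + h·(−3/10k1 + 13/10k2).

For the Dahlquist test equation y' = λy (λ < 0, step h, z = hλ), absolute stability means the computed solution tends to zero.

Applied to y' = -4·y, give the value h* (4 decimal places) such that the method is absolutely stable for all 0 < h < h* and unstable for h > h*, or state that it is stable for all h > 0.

(-1.1538,0); λ=-4 ⇒ h* = (15/13)/4 = 0.2885.

Set f=λy, z=hλ:
  k1=λy_n ⇒ h·k1=z·y_n;  k2=λ(1+2/3z)y_n ⇒ h·k2=z(1+2/3z)y_n
  y_{n+1}/y_n = 1 − 3/10z + 13/10z(1+2/3z) = 1 + z + 13/15z²
  R(z) = 1 + z + 13/15z².

Solve |R(x)|<1 on ℝ⁻.
x=-0.46: |R|=0.7234
R=1: x+13/15x²=0 ⇒ x=−15/13=-1.1538; min R=1−1/(4·13/15)=0.7115>−1
Confirm numerically:
  x=-0.881: |R|=0.79167 <1
  x=-0.709: |R|=0.72666 <1
  x=-0.488: |R|=0.71839 <1
  x=-1.584: |R|=1.59052 >1
  x=-1.462: |R|=1.39045 >1
  x=-1.222: |R|=1.07218 >1
Interval (-1.1538, 0).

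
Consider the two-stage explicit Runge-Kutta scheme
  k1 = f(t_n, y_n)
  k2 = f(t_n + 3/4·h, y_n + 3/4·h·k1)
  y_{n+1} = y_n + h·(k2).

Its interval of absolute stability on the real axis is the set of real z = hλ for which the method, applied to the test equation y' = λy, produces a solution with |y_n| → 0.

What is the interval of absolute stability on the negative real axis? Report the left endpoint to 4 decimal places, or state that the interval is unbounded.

z∈(-1.3333,0).

On y'=λy, z=hλ:
  k1=λy_n ⇒ h·k1=z·y_n;  k2=λ(1+3/4z)y_n ⇒ h·k2=z(1+3/4z)y_n
  y_{n+1}/y_n = 1 + z(1+3/4z) = 1 + z + 3/4z²
  ⇒ R(z) = 1 + z + 3/4z².

Need |R(x)|<1, x<0.
x=-1.36: |R|=1.0272
R=1: x+3/4x²=0 ⇒ x=−4/3=-1.3333; min R=1−1/(4·3/4)=0.6667>−1
Confirm numerically:
  x=-1.084: |R|=0.79729 <1
  x=-0.657: |R|=0.66674 <1
  x=-0.597: |R|=0.67031 <1
  x=-0.589: |R|=0.67119 <1
  x=-1.554: |R|=1.25719 >1
  x=-1.410: |R|=1.08107 >1
  x=-1.396: |R|=1.06561 >1
Stable set (-1.3333, 0).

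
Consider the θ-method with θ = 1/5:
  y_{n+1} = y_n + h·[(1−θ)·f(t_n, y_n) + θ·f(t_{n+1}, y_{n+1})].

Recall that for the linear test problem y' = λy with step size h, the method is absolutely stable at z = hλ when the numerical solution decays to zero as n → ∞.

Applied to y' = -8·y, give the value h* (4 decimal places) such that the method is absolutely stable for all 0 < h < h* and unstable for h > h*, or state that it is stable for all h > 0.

Test eqn y'=λy, z=hλ:
  y_{n+1} = y_n + z·[4/5·y_n + 1/5·y_{n+1}] ⇒ (1 − 1/5z)y_{n+1} = (1 + 4/5z)y_n
  R(z) = (1 + 4/5z)/(1 − 1/5z).

Solve |R(x)|<1 on ℝ⁻.
x=-1.13: |R|=0.0783
R=−1: 1+4/5x = −1+1/5x ⇒ -3/5x=2 ⇒ x=2/(-3/5)=-3.3333
Confirm numerically:
  x=-3.307: |R|=0.99049 <1
  x=-2.796: |R|=0.79323 <1
  x=-1.900: |R|=0.37681 <1
  x=-1.640: |R|=0.23494 <1
  x=-3.513: |R|=1.06331 >1
  x=-3.374: |R|=1.01457 >1
So |R|<1 on (-3.3333, 0).

(-3.3333,0); λ=-8 ⇒ h* = (10/3)/8 = 0.4167.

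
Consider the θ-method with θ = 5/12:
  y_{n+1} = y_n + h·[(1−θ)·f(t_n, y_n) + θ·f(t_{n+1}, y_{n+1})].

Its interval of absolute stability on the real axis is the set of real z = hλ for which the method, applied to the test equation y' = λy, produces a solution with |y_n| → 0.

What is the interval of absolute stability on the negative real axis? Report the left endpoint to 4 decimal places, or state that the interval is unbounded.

z∈(-12.0000,0).

On y'=λy, z=hλ:
  y_{n+1} = y_n + z·[7/12·y_n + 5/12·y_{n+1}] ⇒ (1 − 5/12z)y_{n+1} = (1 + 7/12z)y_n
  ⇒ R(z) = (1 + 7/12z)/(1 − 5/12z).

Boundary: |R(x)|=1, x<0.
x=-0.4: |R|=0.6571
R=−1: 1+7/12x = −1+5/12x ⇒ -1/6x=2 ⇒ x=2/(-1/6)=-12.0000
Confirm numerically:
  x=-10.143: |R|=0.94078 <1
  x=-9.326: |R|=0.90878 <1
  x=-7.993: |R|=0.84578 <1
  x=-12.313: |R|=1.00851 >1
  x=-12.285: |R|=1.00776 >1
  x=-12.091: |R|=1.00251 >1
So |R|<1 on (-12.0000, 0).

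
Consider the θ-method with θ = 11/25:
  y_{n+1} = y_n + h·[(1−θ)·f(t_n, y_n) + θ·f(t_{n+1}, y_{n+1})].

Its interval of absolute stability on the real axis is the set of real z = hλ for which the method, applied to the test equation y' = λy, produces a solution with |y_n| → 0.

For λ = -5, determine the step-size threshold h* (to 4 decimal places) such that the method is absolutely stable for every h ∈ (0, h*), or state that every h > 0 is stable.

(-16.6667,0); λ=-5 ⇒ h* = (50/3)/5 = 3.3333.

Test eqn y'=λy, z=hλ:
  y_{n+1} = y_n + z·[14/25·y_n + 11/25·y_{n+1}] ⇒ (1 − 11/25z)y_{n+1} = (1 + 14/25z)y_n
  R(z) = (1 + 14/25z)/(1 − 11/25z).

Solve |R(x)|<1 on ℝ⁻.
x=-0.79: |R|=0.4138
R=−1: 1+14/25x = −1+11/25x ⇒ -3/25x=2 ⇒ x=2/(-3/25)=-16.6667
Confirm numerically:
  x=-13.162: |R|=0.93807 <1
  x=-11.875: |R|=0.90763 <1
  x=-10.262: |R|=0.86065 <1
  x=-10.210: |R|=0.85893 <1
  x=-17.192: |R|=1.00736 >1
  x=-17.042: |R|=1.00530 >1
  x=-16.912: |R|=1.00349 >1
Stable set (-16.6667, 0).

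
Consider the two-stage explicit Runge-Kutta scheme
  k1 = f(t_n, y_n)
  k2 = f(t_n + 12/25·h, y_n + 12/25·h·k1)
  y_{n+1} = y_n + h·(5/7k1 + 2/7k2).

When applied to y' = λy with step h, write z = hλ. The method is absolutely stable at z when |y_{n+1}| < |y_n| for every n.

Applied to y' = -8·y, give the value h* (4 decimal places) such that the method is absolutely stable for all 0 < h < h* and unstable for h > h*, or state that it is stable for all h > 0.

Test eqn y'=λy, z=hλ:
  k1=λy_n ⇒ h·k1=z·y_n;  k2=λ(1+12/25z)y_n ⇒ h·k2=z(1+12/25z)y_n
  y_{n+1}/y_n = 1 + 5/7z + 2/7z(1+12/25z) = 1 + z + 24/175z²
  R(z) = 1 + z + 24/175z².

Boundary: |R(x)|=1, x<0.
x=-1.62: |R|=0.2601
R=1: x+24/175x²=0 ⇒ x=−175/24=-7.2917; min R=1−1/(4·24/175)=-0.8229>−1
Confirm numerically:
  x=-7.256: |R|=0.96451 <1
  x=-4.986: |R|=0.57660 <1
  x=-3.427: |R|=0.81635 <1
  x=-7.729: |R|=1.46356 >1
  x=-7.643: |R|=1.36826 >1
  x=-7.590: |R|=1.31054 >1
So |R|<1 on (-7.2917, 0).

(-7.2917,0); λ=-8 ⇒ h* = (175/24)/8 = 0.9115.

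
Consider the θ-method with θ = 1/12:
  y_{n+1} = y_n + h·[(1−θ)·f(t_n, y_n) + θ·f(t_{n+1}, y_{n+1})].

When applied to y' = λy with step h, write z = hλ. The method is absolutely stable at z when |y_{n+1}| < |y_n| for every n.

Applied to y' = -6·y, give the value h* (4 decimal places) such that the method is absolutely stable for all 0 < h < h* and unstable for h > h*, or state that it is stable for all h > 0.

(-2.4000,0); λ=-6 ⇒ h* = (12/5)/6 = 0.4000.

Test eqn y'=λy, z=hλ:
  y_{n+1} = y_n + z·[11/12·y_n + 1/12·y_{n+1}] ⇒ (1 − 1/12z)y_{n+1} = (1 + 11/12z)y_n
  Hence R(z) = (1 + 11/12z)/(1 − 1/12z).

Need |R(x)|<1, x<0.
x=-0.78: |R|=0.2676
R=−1: 1+11/12x = −1+1/12x ⇒ -5/6x=2 ⇒ x=2/(-5/6)=-2.4000
Confirm numerically:
  x=-2.351: |R|=0.96586 <1
  x=-1.960: |R|=0.68481 <1
  x=-1.615: |R|=0.42343 <1
  x=-1.077: |R|=0.01170 <1
  x=-2.901: |R|=1.33622 >1
  x=-2.508: |R|=1.07444 >1
So |R|<1 on (-2.4000, 0).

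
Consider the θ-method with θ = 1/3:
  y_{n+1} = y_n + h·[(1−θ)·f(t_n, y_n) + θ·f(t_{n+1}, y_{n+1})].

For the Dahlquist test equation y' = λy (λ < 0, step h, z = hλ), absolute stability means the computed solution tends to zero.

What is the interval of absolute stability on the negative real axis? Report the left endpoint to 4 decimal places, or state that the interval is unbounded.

On y'=λy, z=hλ:
  y_{n+1} = y_n + z·[2/3·y_n + 1/3·y_{n+1}] ⇒ (1 − 1/3z)y_{n+1} = (1 + 2/3z)y_n
  Hence R(z) = (1 + 2/3z)/(1 − 1/3z).

Find x<0 with |R(x)|<1.
x=-1.13: |R|=0.1792
R=−1: 1+2/3x = −1+1/3x ⇒ -1/3x=2 ⇒ x=2/(-1/3)=-6.0000
Confirm numerically:
  x=-5.512: |R|=0.94267 <1
  x=-3.715: |R|=0.65972 <1
  x=-3.325: |R|=0.57708 <1
  x=-6.549: |R|=1.05749 >1
  x=-6.490: |R|=1.05163 >1
  x=-6.436: |R|=1.04621 >1
Interval (-6.0000, 0).

z∈(-6.0000,0).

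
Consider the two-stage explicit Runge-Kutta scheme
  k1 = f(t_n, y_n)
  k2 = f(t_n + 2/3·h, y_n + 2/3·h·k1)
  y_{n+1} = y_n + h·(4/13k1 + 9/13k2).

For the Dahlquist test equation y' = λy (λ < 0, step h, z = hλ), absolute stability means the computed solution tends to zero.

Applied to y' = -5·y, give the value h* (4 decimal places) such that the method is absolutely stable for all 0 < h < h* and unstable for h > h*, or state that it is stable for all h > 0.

With y'=λy (z=hλ):
  k1=λy_n ⇒ h·k1=z·y_n;  k2=λ(1+2/3z)y_n ⇒ h·k2=z(1+2/3z)y_n
  y_{n+1}/y_n = 1 + 4/13z + 9/13z(1+2/3z) = 1 + z + 6/13z²
  Hence R(z) = 1 + z + 6/13z².

Boundary: |R(x)|=1, x<0.
x=-0.81: |R|=0.4928
R=1: x+6/13x²=0 ⇒ x=−13/6=-2.1667; min R=1−1/(4·6/13)=0.4583>−1
Confirm numerically:
  x=-1.937: |R|=0.79468 <1
  x=-1.673: |R|=0.61881 <1
  x=-1.360: |R|=0.49366 <1
  x=-2.387: |R|=1.24274 >1
  x=-2.293: |R|=1.13370 >1
  x=-2.266: |R|=1.10389 >1
Stable set (-2.1667, 0).

(-2.1667,0); λ=-5 ⇒ h* = (13/6)/5 = 0.4333.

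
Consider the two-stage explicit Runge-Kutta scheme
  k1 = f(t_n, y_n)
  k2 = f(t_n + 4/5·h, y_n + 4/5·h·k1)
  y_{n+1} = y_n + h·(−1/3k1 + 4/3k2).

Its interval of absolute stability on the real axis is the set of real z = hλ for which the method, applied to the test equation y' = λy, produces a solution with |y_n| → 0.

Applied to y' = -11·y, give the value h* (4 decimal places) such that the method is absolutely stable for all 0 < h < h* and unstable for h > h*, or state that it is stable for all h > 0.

With y'=λy (z=hλ):
  k1=λy_n ⇒ h·k1=z·y_n;  k2=λ(1+4/5z)y_n ⇒ h·k2=z(1+4/5z)y_n
  y_{n+1}/y_n = 1 − 1/3z + 4/3z(1+4/5z) = 1 + z + 16/15z²
  so R(z) = 1 + z + 16/15z².

Find x<0 with |R(x)|<1.
x=-1.53: |R|=1.9670
R=1: x+16/15x²=0 ⇒ x=−15/16=-0.9375; min R=1−1/(4·16/15)=0.7656>−1
Confirm numerically:
  x=-0.761: |R|=0.85673 <1
  x=-0.602: |R|=0.78456 <1
  x=-0.546: |R|=0.77199 <1
  x=-0.534: |R|=0.77017 <1
  x=-1.333: |R|=1.56235 >1
  x=-1.319: |R|=1.53675 >1
  x=-1.019: |R|=1.08859 >1
Stable set (-0.9375, 0).

(-0.9375,0); λ=-11 ⇒ h* = (15/16)/11 = 0.0852.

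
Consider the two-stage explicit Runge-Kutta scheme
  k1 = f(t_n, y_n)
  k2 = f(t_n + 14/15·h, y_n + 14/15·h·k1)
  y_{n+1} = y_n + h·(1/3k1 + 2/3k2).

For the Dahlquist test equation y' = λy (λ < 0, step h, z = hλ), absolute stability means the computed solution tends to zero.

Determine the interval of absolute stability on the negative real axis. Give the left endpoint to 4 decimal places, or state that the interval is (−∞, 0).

z∈(-1.6071,0).

With y'=λy (z=hλ):
  k1=λy_n ⇒ h·k1=z·y_n;  k2=λ(1+14/15z)y_n ⇒ h·k2=z(1+14/15z)y_n
  y_{n+1}/y_n = 1 + 1/3z + 2/3z(1+14/15z) = 1 + z + 28/45z²
  R(z) = 1 + z + 28/45z².

Boundary: |R(x)|=1, x<0.
x=-0.68: |R|=0.6077
R=1: x+28/45x²=0 ⇒ x=−45/28=-1.6071; min R=1−1/(4·28/45)=0.5982>−1
Confirm numerically:
  x=-1.380: |R|=0.80496 <1
  x=-1.147: |R|=0.67160 <1
  x=-1.041: |R|=0.63329 <1
  x=-1.895: |R|=1.33942 >1
  x=-1.770: |R|=1.17936 >1
  x=-1.751: |R|=1.15673 >1
So |R|<1 on (-1.6071, 0).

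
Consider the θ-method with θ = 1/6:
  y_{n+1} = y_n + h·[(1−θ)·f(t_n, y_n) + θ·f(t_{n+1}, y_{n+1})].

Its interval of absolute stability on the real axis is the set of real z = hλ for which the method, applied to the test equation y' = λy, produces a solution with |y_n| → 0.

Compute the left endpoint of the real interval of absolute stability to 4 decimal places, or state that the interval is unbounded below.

Set f=λy, z=hλ:
  y_{n+1} = y_n + z·[5/6·y_n + 1/6·y_{n+1}] ⇒ (1 − 1/6z)y_{n+1} = (1 + 5/6z)y_n
  ⇒ R(z) = (1 + 5/6z)/(1 − 1/6z).

Need |R(x)|<1, x<0.
x=-0.58: |R|=0.4711
R=−1: 1+5/6x = −1+1/6x ⇒ -2/3x=2 ⇒ x=2/(-2/3)=-3.0000
Confirm numerically:
  x=-2.744: |R|=0.88289 <1
  x=-2.641: |R|=0.83382 <1
  x=-2.243: |R|=0.63266 <1
  x=-1.719: |R|=0.33618 <1
  x=-3.421: |R|=1.17875 >1
  x=-3.385: |R|=1.16409 >1
  x=-3.287: |R|=1.12361 >1
So |R|<1 on (-3.0000, 0).

left endpoint -3.0000.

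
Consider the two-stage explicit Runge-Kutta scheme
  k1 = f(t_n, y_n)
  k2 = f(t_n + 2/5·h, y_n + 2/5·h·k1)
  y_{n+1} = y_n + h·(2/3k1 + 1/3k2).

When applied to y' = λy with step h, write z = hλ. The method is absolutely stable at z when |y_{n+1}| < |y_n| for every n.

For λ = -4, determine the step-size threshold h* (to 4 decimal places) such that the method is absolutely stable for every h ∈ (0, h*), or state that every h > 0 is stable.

With y'=λy (z=hλ):
  k1=λy_n ⇒ h·k1=z·y_n;  k2=λ(1+2/5z)y_n ⇒ h·k2=z(1+2/5z)y_n
  y_{n+1}/y_n = 1 + 2/3z + 1/3z(1+2/5z) = 1 + z + 2/15z²
  so R(z) = 1 + z + 2/15z².

Boundary: |R(x)|=1, x<0.
x=-0.64: |R|=0.4146
R=1: x+2/15x²=0 ⇒ x=−15/2=-7.5000; min R=1−1/(4·2/15)=-0.8750>−1
Confirm numerically:
  x=-7.122: |R|=0.64105 <1
  x=-5.858: |R|=0.28251 <1
  x=-4.809: |R|=0.72547 <1
  x=-4.744: |R|=0.74326 <1
  x=-8.076: |R|=1.62024 >1
  x=-7.673: |R|=1.17699 >1
Stable set (-7.5000, 0).

(-7.5000,0); λ=-4 ⇒ h* = (15/2)/4 = 1.8750.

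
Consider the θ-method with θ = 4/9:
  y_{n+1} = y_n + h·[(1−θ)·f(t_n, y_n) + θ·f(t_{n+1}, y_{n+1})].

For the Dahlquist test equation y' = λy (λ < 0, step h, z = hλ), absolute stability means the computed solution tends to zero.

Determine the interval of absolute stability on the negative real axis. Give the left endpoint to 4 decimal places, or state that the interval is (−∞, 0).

z∈(-18.0000,0).

With y'=λy (z=hλ):
  y_{n+1} = y_n + z·[5/9·y_n + 4/9·y_{n+1}] ⇒ (1 − 4/9z)y_{n+1} = (1 + 5/9z)y_n
  R(z) = (1 + 5/9z)/(1 − 4/9z).

Solve |R(x)|<1 on ℝ⁻.
x=-0.69: |R|=0.4719
R=−1: 1+5/9x = −1+4/9x ⇒ -1/9x=2 ⇒ x=2/(-1/9)=-18.0000
Confirm numerically:
  x=-15.892: |R|=0.97095 <1
  x=-10.972: |R|=0.86712 <1
  x=-10.821: |R|=0.86269 <1
  x=-10.607: |R|=0.85625 <1
  x=-18.535: |R|=1.00643 >1
  x=-18.040: |R|=1.00049 >1
Interval (-18.0000, 0).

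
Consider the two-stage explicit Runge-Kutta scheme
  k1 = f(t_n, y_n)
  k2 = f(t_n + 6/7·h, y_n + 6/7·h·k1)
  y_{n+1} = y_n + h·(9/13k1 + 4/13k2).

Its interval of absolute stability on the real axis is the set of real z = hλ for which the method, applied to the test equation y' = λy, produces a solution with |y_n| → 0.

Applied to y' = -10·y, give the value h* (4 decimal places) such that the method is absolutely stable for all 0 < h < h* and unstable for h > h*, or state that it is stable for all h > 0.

(-3.7917,0); λ=-10 ⇒ h* = (91/24)/10 = 0.3792.

Set f=λy, z=hλ:
  k1=λy_n ⇒ h·k1=z·y_n;  k2=λ(1+6/7z)y_n ⇒ h·k2=z(1+6/7z)y_n
  y_{n+1}/y_n = 1 + 9/13z + 4/13z(1+6/7z) = 1 + z + 24/91z²
  so R(z) = 1 + z + 24/91z².

Solve |R(x)|<1 on ℝ⁻.
x=-0.99: |R|=0.2685
R=1: x+24/91x²=0 ⇒ x=−91/24=-3.7917; min R=1−1/(4·24/91)=0.0521>−1
Confirm numerically:
  x=-3.002: |R|=0.37479 <1
  x=-1.946: |R|=0.05275 <1
  x=-1.840: |R|=0.05291 <1
  x=-1.702: |R|=0.06199 <1
  x=-4.221: |R|=1.47795 >1
  x=-4.182: |R|=1.43052 >1
  x=-4.026: |R|=1.24882 >1
Stable set (-3.7917, 0).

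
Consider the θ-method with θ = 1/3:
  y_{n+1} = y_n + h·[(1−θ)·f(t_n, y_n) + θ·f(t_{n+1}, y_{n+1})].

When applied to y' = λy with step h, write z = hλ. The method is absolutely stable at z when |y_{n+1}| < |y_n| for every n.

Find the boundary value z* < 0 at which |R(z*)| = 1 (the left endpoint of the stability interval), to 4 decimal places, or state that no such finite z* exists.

On y'=λy, z=hλ:
  y_{n+1} = y_n + z·[2/3·y_n + 1/3·y_{n+1}] ⇒ (1 − 1/3z)y_{n+1} = (1 + 2/3z)y_n
  so R(z) = (1 + 2/3z)/(1 − 1/3z).

Solve |R(x)|<1 on ℝ⁻.
x=-1.56: |R|=0.0263
R=−1: 1+2/3x = −1+1/3x ⇒ -1/3x=2 ⇒ x=2/(-1/3)=-6.0000
Confirm numerically:
  x=-5.399: |R|=0.92844 <1
  x=-5.231: |R|=0.90657 <1
  x=-2.906: |R|=0.47613 <1
  x=-2.793: |R|=0.44640 <1
  x=-6.564: |R|=1.05897 >1
  x=-6.187: |R|=1.02035 >1
Interval (-6.0000, 0).

z* = -6.0000.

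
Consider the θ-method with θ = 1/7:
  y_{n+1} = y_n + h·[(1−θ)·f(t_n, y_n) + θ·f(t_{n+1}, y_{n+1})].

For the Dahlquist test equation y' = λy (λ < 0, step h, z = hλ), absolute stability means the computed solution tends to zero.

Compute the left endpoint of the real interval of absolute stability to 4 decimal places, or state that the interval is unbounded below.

z* = -2.8000.

Test eqn y'=λy, z=hλ:
  y_{n+1} = y_n + z·[6/7·y_n + 1/7·y_{n+1}] ⇒ (1 − 1/7z)y_{n+1} = (1 + 6/7z)y_n
  R(z) = (1 + 6/7z)/(1 − 1/7z).

Solve |R(x)|<1 on ℝ⁻.
x=-0.67: |R|=0.3885
R=−1: 1+6/7x = −1+1/7x ⇒ -5/7x=2 ⇒ x=2/(-5/7)=-2.8000
Confirm numerically:
  x=-2.371: |R|=0.77110 <1
  x=-2.253: |R|=0.70442 <1
  x=-2.213: |R|=0.68143 <1
  x=-1.759: |R|=0.40575 <1
  x=-3.180: |R|=1.18664 >1
  x=-3.142: |R|=1.16861 >1
  x=-3.022: |R|=1.11076 >1
Stable set (-2.8000, 0).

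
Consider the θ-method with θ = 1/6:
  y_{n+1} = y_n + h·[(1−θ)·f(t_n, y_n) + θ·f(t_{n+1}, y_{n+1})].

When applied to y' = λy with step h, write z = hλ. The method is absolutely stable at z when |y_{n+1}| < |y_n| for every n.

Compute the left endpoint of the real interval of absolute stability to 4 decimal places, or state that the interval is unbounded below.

left endpoint -3.0000.

With y'=λy (z=hλ):
  y_{n+1} = y_n + z·[5/6·y_n + 1/6·y_{n+1}] ⇒ (1 − 1/6z)y_{n+1} = (1 + 5/6z)y_n
  ⇒ R(z) = (1 + 5/6z)/(1 − 1/6z).

Boundary: |R(x)|=1, x<0.
x=-0.5: |R|=0.5385
R=−1: 1+5/6x = −1+1/6x ⇒ -2/3x=2 ⇒ x=2/(-2/3)=-3.0000
Confirm numerically:
  x=-2.854: |R|=0.93404 <1
  x=-2.679: |R|=0.85206 <1
  x=-2.141: |R|=0.57794 <1
  x=-1.291: |R|=0.06241 <1
  x=-3.273: |R|=1.11776 >1
  x=-3.039: |R|=1.01726 >1
So |R|<1 on (-3.0000, 0).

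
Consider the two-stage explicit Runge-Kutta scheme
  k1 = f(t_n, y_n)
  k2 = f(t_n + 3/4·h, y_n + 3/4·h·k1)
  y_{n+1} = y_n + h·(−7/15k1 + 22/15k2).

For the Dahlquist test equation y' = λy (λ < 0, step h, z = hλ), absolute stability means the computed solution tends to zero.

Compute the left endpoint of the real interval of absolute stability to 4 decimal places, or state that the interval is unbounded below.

Set f=λy, z=hλ:
  k1=λy_n ⇒ h·k1=z·y_n;  k2=λ(1+3/4z)y_n ⇒ h·k2=z(1+3/4z)y_n
  y_{n+1}/y_n = 1 − 7/15z + 22/15z(1+3/4z) = 1 + z + 11/10z²
  ⇒ R(z) = 1 + z + 11/10z².

Find x<0 with |R(x)|<1.
x=-1.63: |R|=2.2926
R=1: x+11/10x²=0 ⇒ x=−10/11=-0.9091; min R=1−1/(4·11/10)=0.7727>−1
Confirm numerically:
  x=-0.847: |R|=0.94215 <1
  x=-0.827: |R|=0.92532 <1
  x=-0.704: |R|=0.84118 <1
  x=-0.690: |R|=0.83371 <1
  x=-1.433: |R|=1.82584 >1
  x=-1.214: |R|=1.40718 >1
Stable set (-0.9091, 0).

left endpoint -0.9091.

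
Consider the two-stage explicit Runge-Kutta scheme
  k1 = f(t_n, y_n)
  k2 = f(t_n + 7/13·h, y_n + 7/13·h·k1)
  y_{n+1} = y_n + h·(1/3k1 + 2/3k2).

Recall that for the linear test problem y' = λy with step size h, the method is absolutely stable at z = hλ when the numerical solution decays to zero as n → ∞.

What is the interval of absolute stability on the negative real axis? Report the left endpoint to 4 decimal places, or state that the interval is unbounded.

z∈(-2.7857,0).

Test eqn y'=λy, z=hλ:
  k1=λy_n ⇒ h·k1=z·y_n;  k2=λ(1+7/13z)y_n ⇒ h·k2=z(1+7/13z)y_n
  y_{n+1}/y_n = 1 + 1/3z + 2/3z(1+7/13z) = 1 + z + 14/39z²
  so R(z) = 1 + z + 14/39z².

Need |R(x)|<1, x<0.
x=-1.72: |R|=0.3420
R=1: x+14/39x²=0 ⇒ x=−39/14=-2.7857; min R=1−1/(4·14/39)=0.3036>−1
Confirm numerically:
  x=-2.508: |R|=0.74997 <1
  x=-2.467: |R|=0.71775 <1
  x=-1.896: |R|=0.39445 <1
  x=-3.357: |R|=1.68844 >1
  x=-3.356: |R|=1.68703 >1
  x=-3.270: |R|=1.56848 >1
So |R|<1 on (-2.7857, 0).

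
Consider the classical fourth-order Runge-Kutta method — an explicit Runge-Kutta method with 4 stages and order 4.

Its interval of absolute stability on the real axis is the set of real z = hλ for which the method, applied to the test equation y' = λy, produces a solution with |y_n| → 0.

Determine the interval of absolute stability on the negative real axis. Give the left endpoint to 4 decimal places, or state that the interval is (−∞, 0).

With y'=λy (z=hλ):
  order 4, 4-stage ⇒ R(z)=1+z+z^2/2+z^3/6+z^4/24
  (e.g. R(-0.34)=0.71181, |R|=0.71181)

Find x<0 with |R(x)|<1.
x=-0.34: |R|=0.7118
|R(-1.72)|=0.2758 |R(-1.11)|=0.3414 |R(-0.98)|=0.3818
Bisect:
  x_lo=-3.3337 |R|=2.1945  x_hi=-0.2261 |R|=0.7976
  mid=-1.77991 |R|=0.28251 →hi
  mid=-2.55681 |R|=0.70673 →hi
  mid=-2.94526 |R|=1.26921 →lo
  mid=-2.75104 |R|=0.94957 →hi
  mid=-2.84815 |R|=1.09898 →lo
  mid=-2.79959 |R|=1.02177 →lo
  mid=-2.77531 |R|=0.98506 →hi
  mid=-2.78745 |R|=1.00326 →lo
  mid=-2.78138 |R|=0.99412 →hi
  ...
  [-2.78537,-2.78518] ⇒ x*=-2.7853
So |R|<1 on (-2.7853, 0).

(-2.7853, 0).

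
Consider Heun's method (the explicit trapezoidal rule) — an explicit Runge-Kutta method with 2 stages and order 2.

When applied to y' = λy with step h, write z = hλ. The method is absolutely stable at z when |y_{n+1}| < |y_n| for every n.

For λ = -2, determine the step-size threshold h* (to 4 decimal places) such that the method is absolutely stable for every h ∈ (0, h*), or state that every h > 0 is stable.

(-2.0000,0); λ=-2 ⇒ h* = 1.0000.

Set f=λy, z=hλ:
  order 2, 2-stage ⇒ R(z)=1+z+z^2/2
  (e.g. R(-0.35)=0.71125, |R|=0.71125)

Boundary: |R(x)|=1, x<0.
x=-0.35: |R|=0.7113
|R(-2.14)|=1.1498 |R(-1.28)|=0.5392 |R(-0.98)|=0.5002
Bisect:
  x_lo=-2.5552 |R|=1.7094  x_hi=-0.2173 |R|=0.8063
  mid=-1.38628 |R|=0.57461 →hi
  mid=-1.97076 |R|=0.97119 →hi
  mid=-2.26300 |R|=1.29758 →lo
  mid=-2.11688 |R|=1.12371 →lo
  mid=-2.04382 |R|=1.04478 →lo
  mid=-2.00729 |R|=1.00732 →lo
  mid=-1.98902 |R|=0.98908 →hi
  mid=-1.99816 |R|=0.99816 →hi
  mid=-2.00272 |R|=1.00273 →lo
  mid=-2.00044 |R|=1.00044 →lo
  ...
  [-2.00001,-1.99987] ⇒ x*=-2.0000
So |R|<1 on (-2.0000, 0).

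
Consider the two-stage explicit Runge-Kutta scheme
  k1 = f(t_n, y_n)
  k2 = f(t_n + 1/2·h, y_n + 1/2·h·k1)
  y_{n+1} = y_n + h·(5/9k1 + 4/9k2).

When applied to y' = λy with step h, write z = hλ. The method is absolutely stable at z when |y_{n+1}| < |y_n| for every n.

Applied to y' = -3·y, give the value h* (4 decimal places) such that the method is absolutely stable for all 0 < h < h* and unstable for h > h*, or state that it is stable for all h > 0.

Set f=λy, z=hλ:
  k1=λy_n ⇒ h·k1=z·y_n;  k2=λ(1+1/2z)y_n ⇒ h·k2=z(1+1/2z)y_n
  y_{n+1}/y_n = 1 + 5/9z + 4/9z(1+1/2z) = 1 + z + 2/9z²
  so R(z) = 1 + z + 2/9z².

Boundary: |R(x)|=1, x<0.
x=-0.82: |R|=0.3294
R=1: x+2/9x²=0 ⇒ x=−9/2=-4.5000; min R=1−1/(4·2/9)=-0.1250>−1
Confirm numerically:
  x=-4.475: |R|=0.97514 <1
  x=-4.454: |R|=0.95447 <1
  x=-3.446: |R|=0.19287 <1
  x=-2.506: |R|=0.11044 <1
  x=-4.878: |R|=1.40975 >1
  x=-4.558: |R|=1.05875 >1
Interval (-4.5000, 0).

(-4.5000,0); λ=-3 ⇒ h* = (9/2)/3 = 1.5000.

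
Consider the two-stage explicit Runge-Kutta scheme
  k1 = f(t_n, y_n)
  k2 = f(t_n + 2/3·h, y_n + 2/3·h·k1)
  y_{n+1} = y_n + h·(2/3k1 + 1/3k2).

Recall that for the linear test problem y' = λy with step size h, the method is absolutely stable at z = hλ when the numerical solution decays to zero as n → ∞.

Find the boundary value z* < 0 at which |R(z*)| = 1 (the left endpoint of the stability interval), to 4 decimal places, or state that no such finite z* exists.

With y'=λy (z=hλ):
  k1=λy_n ⇒ h·k1=z·y_n;  k2=λ(1+2/3z)y_n ⇒ h·k2=z(1+2/3z)y_n
  y_{n+1}/y_n = 1 + 2/3z + 1/3z(1+2/3z) = 1 + z + 2/9z²
  ⇒ R(z) = 1 + z + 2/9z².

Find x<0 with |R(x)|<1.
x=-0.69: |R|=0.4158
R=1: x+2/9x²=0 ⇒ x=−9/2=-4.5000; min R=1−1/(4·2/9)=-0.1250>−1
Confirm numerically:
  x=-4.424: |R|=0.92528 <1
  x=-4.391: |R|=0.89364 <1
  x=-3.720: |R|=0.35520 <1
  x=-3.438: |R|=0.18863 <1
  x=-5.029: |R|=1.59119 >1
  x=-4.785: |R|=1.30305 >1
  x=-4.585: |R|=1.08661 >1
Interval (-4.5000, 0).

left endpoint -4.5000.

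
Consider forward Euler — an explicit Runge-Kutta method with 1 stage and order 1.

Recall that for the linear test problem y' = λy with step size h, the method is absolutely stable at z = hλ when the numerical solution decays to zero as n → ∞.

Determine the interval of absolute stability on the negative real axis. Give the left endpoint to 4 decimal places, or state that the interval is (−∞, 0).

Set f=λy, z=hλ:
  order 1, 1-stage ⇒ R(z)=1+z
  (e.g. R(-1.5)=-0.50000, |R|=0.50000)

Need |R(x)|<1, x<0.
x=-1.5: |R|=0.5000
|R(-1.78)|=0.7800 |R(-1.77)|=0.7700 |R(-1.22)|=0.2200
Bisect:
  x_lo=-2.6000 |R|=1.6000  x_hi=-0.0826 |R|=0.9174
  mid=-1.34132 |R|=0.34132 →hi
  mid=-1.97066 |R|=0.97066 →hi
  mid=-2.28533 |R|=1.28533 →lo
  mid=-2.12800 |R|=1.12800 →lo
  mid=-2.04933 |R|=1.04933 →lo
  mid=-2.01000 |R|=1.01000 →lo
  mid=-1.99033 |R|=0.99033 →hi
  mid=-2.00016 |R|=1.00016 →lo
  mid=-1.99525 |R|=0.99525 →hi
  ...
  [-2.00001,-1.99986] ⇒ x*=-2.0000
Interval (-2.0000, 0).

(-2.0000, 0).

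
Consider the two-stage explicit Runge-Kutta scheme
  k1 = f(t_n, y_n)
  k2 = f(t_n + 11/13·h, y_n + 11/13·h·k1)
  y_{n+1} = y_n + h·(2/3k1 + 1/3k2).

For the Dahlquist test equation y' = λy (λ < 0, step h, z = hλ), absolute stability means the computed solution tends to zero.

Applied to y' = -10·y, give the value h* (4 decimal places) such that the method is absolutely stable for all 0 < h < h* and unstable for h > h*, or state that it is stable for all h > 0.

(-3.5455,0); λ=-10 ⇒ h* = (39/11)/10 = 0.3545.

With y'=λy (z=hλ):
  k1=λy_n ⇒ h·k1=z·y_n;  k2=λ(1+11/13z)y_n ⇒ h·k2=z(1+11/13z)y_n
  y_{n+1}/y_n = 1 + 2/3z + 1/3z(1+11/13z) = 1 + z + 11/39z²
  Hence R(z) = 1 + z + 11/39z².

Find x<0 with |R(x)|<1.
x=-1.52: |R|=0.1317
R=1: x+11/39x²=0 ⇒ x=−39/11=-3.5455; min R=1−1/(4·11/39)=0.1136>−1
Confirm numerically:
  x=-3.504: |R|=0.95903 <1
  x=-3.087: |R|=0.60083 <1
  x=-2.908: |R|=0.47716 <1
  x=-1.824: |R|=0.11438 <1
  x=-3.997: |R|=1.50905 >1
  x=-3.723: |R|=1.18644 >1
Interval (-3.5455, 0).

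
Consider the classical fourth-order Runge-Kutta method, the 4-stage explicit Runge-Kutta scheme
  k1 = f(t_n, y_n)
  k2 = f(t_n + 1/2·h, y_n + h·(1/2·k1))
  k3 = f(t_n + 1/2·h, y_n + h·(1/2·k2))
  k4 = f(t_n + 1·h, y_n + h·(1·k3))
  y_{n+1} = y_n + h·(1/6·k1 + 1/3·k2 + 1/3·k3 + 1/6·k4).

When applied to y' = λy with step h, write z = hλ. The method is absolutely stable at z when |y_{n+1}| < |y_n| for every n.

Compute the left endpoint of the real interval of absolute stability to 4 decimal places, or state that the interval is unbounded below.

On y'=λy, z=hλ:
  order 4, 4-stage ⇒ R(z)=1+z+z^2/2+z^3/6+z^4/24
  (e.g. R(-1.49)=0.27409, |R|=0.27409)

Need |R(x)|<1, x<0.
x=-1.49: |R|=0.2741
|R(-3.12)|=1.6336 |R(-2.85)|=1.1020 |R(-2.31)|=0.4901
Bisect:
  x_lo=-3.1512 |R|=1.7072  x_hi=-0.1571 |R|=0.8546
  mid=-1.65415 |R|=0.27156 →hi
  mid=-2.40270 |R|=0.56063 →hi
  mid=-2.77697 |R|=0.98752 →hi
  mid=-2.96410 |R|=1.30480 →lo
  mid=-2.87053 |R|=1.13631 →lo
  mid=-2.82375 |R|=1.05955 →lo
  mid=-2.80036 |R|=1.02295 →lo
  mid=-2.78866 |R|=1.00509 →lo
  mid=-2.78281 |R|=0.99627 →hi
  ...
  [-2.78537,-2.78519] ⇒ x*=-2.7853
Interval (-2.7853, 0).

left endpoint -2.7853.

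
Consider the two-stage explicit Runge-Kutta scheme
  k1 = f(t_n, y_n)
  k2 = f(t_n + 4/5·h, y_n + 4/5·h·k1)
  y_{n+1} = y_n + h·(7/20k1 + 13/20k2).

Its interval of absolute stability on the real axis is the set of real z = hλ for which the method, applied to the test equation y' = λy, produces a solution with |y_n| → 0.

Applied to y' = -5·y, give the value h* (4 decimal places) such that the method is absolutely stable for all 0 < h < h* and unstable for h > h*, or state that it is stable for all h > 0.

With y'=λy (z=hλ):
  k1=λy_n ⇒ h·k1=z·y_n;  k2=λ(1+4/5z)y_n ⇒ h·k2=z(1+4/5z)y_n
  y_{n+1}/y_n = 1 + 7/20z + 13/20z(1+4/5z) = 1 + z + 13/25z²
  Hence R(z) = 1 + z + 13/25z².

Need |R(x)|<1, x<0.
x=-0.41: |R|=0.6774
R=1: x+13/25x²=0 ⇒ x=−25/13=-1.9231; min R=1−1/(4·13/25)=0.5192>−1
Confirm numerically:
  x=-1.587: |R|=0.72266 <1
  x=-1.502: |R|=0.67112 <1
  x=-0.846: |R|=0.52617 <1
  x=-2.410: |R|=1.61021 >1
  x=-2.082: |R|=1.17206 >1
So |R|<1 on (-1.9231, 0).

(-1.9231,0); λ=-5 ⇒ h* = (25/13)/5 = 0.3846.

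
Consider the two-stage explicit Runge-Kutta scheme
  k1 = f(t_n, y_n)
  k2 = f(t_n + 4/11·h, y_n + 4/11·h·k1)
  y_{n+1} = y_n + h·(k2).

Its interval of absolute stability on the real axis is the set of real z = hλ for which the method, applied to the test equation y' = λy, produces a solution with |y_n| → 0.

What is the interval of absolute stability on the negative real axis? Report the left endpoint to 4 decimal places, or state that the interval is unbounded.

(-2.7500, 0).

With y'=λy (z=hλ):
  k1=λy_n ⇒ h·k1=z·y_n;  k2=λ(1+4/11z)y_n ⇒ h·k2=z(1+4/11z)y_n
  y_{n+1}/y_n = 1 + z(1+4/11z) = 1 + z + 4/11z²
  so R(z) = 1 + z + 4/11z².

Find x<0 with |R(x)|<1.
x=-1.59: |R|=0.3293
R=1: x+4/11x²=0 ⇒ x=−11/4=-2.7500; min R=1−1/(4·4/11)=0.3125>−1
Confirm numerically:
  x=-2.688: |R|=0.93940 <1
  x=-2.382: |R|=0.68125 <1
  x=-2.294: |R|=0.61961 <1
  x=-1.561: |R|=0.32508 <1
  x=-3.329: |R|=1.70091 >1
  x=-2.980: |R|=1.24924 >1
  x=-2.906: |R|=1.16485 >1
So |R|<1 on (-2.7500, 0).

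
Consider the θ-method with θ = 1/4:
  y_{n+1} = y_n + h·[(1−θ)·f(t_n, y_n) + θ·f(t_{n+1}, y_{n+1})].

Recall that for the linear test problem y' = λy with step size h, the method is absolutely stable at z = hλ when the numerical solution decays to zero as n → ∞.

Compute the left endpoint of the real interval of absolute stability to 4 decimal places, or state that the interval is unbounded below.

z* = -4.0000.

On y'=λy, z=hλ:
  y_{n+1} = y_n + z·[3/4·y_n + 1/4·y_{n+1}] ⇒ (1 − 1/4z)y_{n+1} = (1 + 3/4z)y_n
  R(z) = (1 + 3/4z)/(1 − 1/4z).

Solve |R(x)|<1 on ℝ⁻.
x=-0.74: |R|=0.3755
R=−1: 1+3/4x = −1+1/4x ⇒ -1/2x=2 ⇒ x=2/(-1/2)=-4.0000
Confirm numerically:
  x=-2.709: |R|=0.61514 <1
  x=-2.448: |R|=0.51861 <1
  x=-2.437: |R|=0.51437 <1
  x=-2.224: |R|=0.42931 <1
  x=-4.571: |R|=1.13324 >1
  x=-4.407: |R|=1.09682 >1
  x=-4.086: |R|=1.02127 >1
Interval (-4.0000, 0).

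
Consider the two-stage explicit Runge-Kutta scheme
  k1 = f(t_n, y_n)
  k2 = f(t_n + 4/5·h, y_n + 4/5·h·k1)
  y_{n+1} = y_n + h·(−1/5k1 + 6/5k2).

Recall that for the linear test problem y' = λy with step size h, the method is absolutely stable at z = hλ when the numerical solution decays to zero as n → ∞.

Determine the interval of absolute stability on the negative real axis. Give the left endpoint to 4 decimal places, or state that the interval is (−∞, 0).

Test eqn y'=λy, z=hλ:
  k1=λy_n ⇒ h·k1=z·y_n;  k2=λ(1+4/5z)y_n ⇒ h·k2=z(1+4/5z)y_n
  y_{n+1}/y_n = 1 − 1/5z + 6/5z(1+4/5z) = 1 + z + 24/25z²
  Hence R(z) = 1 + z + 24/25z².

Boundary: |R(x)|=1, x<0.
x=-0.82: |R|=0.8255
R=1: x+24/25x²=0 ⇒ x=−25/24=-1.0417; min R=1−1/(4·24/25)=0.7396>−1
Confirm numerically:
  x=-0.911: |R|=0.88572 <1
  x=-0.856: |R|=0.84743 <1
  x=-0.627: |R|=0.75040 <1
  x=-1.484: |R|=1.63017 >1
  x=-1.153: |R|=1.12323 >1
Stable set (-1.0417, 0).

(-1.0417, 0).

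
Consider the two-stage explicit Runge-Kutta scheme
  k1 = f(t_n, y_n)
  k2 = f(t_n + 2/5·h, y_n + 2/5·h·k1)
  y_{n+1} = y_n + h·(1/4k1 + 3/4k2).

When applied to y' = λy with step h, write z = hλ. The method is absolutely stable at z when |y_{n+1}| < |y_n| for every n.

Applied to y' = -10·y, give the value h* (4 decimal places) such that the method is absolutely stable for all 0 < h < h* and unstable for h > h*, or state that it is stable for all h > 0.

(-3.3333,0); λ=-10 ⇒ h* = (10/3)/10 = 0.3333.

On y'=λy, z=hλ:
  k1=λy_n ⇒ h·k1=z·y_n;  k2=λ(1+2/5z)y_n ⇒ h·k2=z(1+2/5z)y_n
  y_{n+1}/y_n = 1 + 1/4z + 3/4z(1+2/5z) = 1 + z + 3/10z²
  ⇒ R(z) = 1 + z + 3/10z².

Solve |R(x)|<1 on ℝ⁻.
x=-1.63: |R|=0.1671
R=1: x+3/10x²=0 ⇒ x=−10/3=-3.3333; min R=1−1/(4·3/10)=0.1667>−1
Confirm numerically:
  x=-3.095: |R|=0.77871 <1
  x=-2.221: |R|=0.25885 <1
  x=-1.875: |R|=0.17969 <1
  x=-3.813: |R|=1.54869 >1
  x=-3.594: |R|=1.28105 >1
So |R|<1 on (-3.3333, 0).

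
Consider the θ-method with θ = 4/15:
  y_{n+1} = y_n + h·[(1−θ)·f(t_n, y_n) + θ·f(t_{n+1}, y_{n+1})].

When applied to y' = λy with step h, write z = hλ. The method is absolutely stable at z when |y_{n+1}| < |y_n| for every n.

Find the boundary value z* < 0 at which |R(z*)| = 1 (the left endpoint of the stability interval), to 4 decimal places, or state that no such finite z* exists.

left endpoint -4.2857.

With y'=λy (z=hλ):
  y_{n+1} = y_n + z·[11/15·y_n + 4/15·y_{n+1}] ⇒ (1 − 4/15z)y_{n+1} = (1 + 11/15z)y_n
  R(z) = (1 + 11/15z)/(1 − 4/15z).

Find x<0 with |R(x)|<1.
x=-1.08: |R|=0.1615
R=−1: 1+11/15x = −1+4/15x ⇒ -7/15x=2 ⇒ x=2/(-7/15)=-4.2857
Confirm numerically:
  x=-3.733: |R|=0.87074 <1
  x=-3.578: |R|=0.83099 <1
  x=-2.197: |R|=0.38536 <1
  x=-4.798: |R|=1.10488 >1
  x=-4.568: |R|=1.05939 >1
  x=-4.316: |R|=1.00657 >1
Interval (-4.2857, 0).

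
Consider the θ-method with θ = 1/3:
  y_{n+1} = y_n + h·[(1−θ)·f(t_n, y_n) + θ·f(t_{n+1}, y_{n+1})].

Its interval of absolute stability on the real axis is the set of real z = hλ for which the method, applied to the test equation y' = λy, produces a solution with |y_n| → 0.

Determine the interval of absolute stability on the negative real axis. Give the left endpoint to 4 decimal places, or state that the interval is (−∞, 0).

On y'=λy, z=hλ:
  y_{n+1} = y_n + z·[2/3·y_n + 1/3·y_{n+1}] ⇒ (1 − 1/3z)y_{n+1} = (1 + 2/3z)y_n
  Hence R(z) = (1 + 2/3z)/(1 − 1/3z).

Solve |R(x)|<1 on ℝ⁻.
x=-1.63: |R|=0.0562
R=−1: 1+2/3x = −1+1/3x ⇒ -1/3x=2 ⇒ x=2/(-1/3)=-6.0000
Confirm numerically:
  x=-5.947: |R|=0.99408 <1
  x=-5.606: |R|=0.95422 <1
  x=-5.047: |R|=0.88157 <1
  x=-4.611: |R|=0.81750 <1
  x=-6.235: |R|=1.02545 >1
  x=-6.103: |R|=1.01131 >1
So |R|<1 on (-6.0000, 0).

z∈(-6.0000,0).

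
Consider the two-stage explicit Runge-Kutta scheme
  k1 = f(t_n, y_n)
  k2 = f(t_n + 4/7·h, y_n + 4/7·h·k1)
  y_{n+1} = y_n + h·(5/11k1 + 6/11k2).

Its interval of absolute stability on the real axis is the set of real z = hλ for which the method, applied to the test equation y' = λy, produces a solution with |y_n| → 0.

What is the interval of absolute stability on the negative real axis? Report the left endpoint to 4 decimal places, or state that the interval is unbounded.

With y'=λy (z=hλ):
  k1=λy_n ⇒ h·k1=z·y_n;  k2=λ(1+4/7z)y_n ⇒ h·k2=z(1+4/7z)y_n
  y_{n+1}/y_n = 1 + 5/11z + 6/11z(1+4/7z) = 1 + z + 24/77z²
  Hence R(z) = 1 + z + 24/77z².

Boundary: |R(x)|=1, x<0.
x=-1.52: |R|=0.2001
R=1: x+24/77x²=0 ⇒ x=−77/24=-3.2083; min R=1−1/(4·24/77)=0.1979>−1
Confirm numerically:
  x=-2.978: |R|=0.78620 <1
  x=-2.368: |R|=0.37977 <1
  x=-1.944: |R|=0.23391 <1
  x=-1.502: |R|=0.20117 <1
  x=-3.704: |R|=1.57224 >1
  x=-3.552: |R|=1.38048 >1
  x=-3.501: |R|=1.31936 >1
Stable set (-3.2083, 0).

(-3.2083, 0).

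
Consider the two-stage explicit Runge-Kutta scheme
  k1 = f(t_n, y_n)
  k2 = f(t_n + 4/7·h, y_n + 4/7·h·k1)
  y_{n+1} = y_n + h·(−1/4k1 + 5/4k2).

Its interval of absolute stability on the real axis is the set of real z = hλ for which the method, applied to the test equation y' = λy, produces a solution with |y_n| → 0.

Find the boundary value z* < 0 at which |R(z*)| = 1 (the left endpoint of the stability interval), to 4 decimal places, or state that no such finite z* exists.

left endpoint -1.4000.

On y'=λy, z=hλ:
  k1=λy_n ⇒ h·k1=z·y_n;  k2=λ(1+4/7z)y_n ⇒ h·k2=z(1+4/7z)y_n
  y_{n+1}/y_n = 1 − 1/4z + 5/4z(1+4/7z) = 1 + z + 5/7z²
  R(z) = 1 + z + 5/7z².

Need |R(x)|<1, x<0.
x=-1.38: |R|=0.9803
R=1: x+5/7x²=0 ⇒ x=−7/5=-1.4000; min R=1−1/(4·5/7)=0.6500>−1
Confirm numerically:
  x=-1.153: |R|=0.79658 <1
  x=-1.005: |R|=0.71645 <1
  x=-0.887: |R|=0.67498 <1
  x=-0.850: |R|=0.66607 <1
  x=-1.881: |R|=1.64626 >1
  x=-1.556: |R|=1.17338 >1
  x=-1.429: |R|=1.02960 >1
Interval (-1.4000, 0).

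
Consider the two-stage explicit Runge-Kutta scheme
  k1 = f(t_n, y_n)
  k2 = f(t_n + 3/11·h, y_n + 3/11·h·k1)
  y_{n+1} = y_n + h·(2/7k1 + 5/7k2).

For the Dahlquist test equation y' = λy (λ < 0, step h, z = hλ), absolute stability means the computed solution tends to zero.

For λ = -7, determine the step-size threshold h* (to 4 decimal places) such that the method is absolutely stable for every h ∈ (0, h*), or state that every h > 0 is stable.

On y'=λy, z=hλ:
  k1=λy_n ⇒ h·k1=z·y_n;  k2=λ(1+3/11z)y_n ⇒ h·k2=z(1+3/11z)y_n
  y_{n+1}/y_n = 1 + 2/7z + 5/7z(1+3/11z) = 1 + z + 15/77z²
  ⇒ R(z) = 1 + z + 15/77z².

Need |R(x)|<1, x<0.
x=-0.31: |R|=0.7087
R=1: x+15/77x²=0 ⇒ x=−77/15=-5.1333; min R=1−1/(4·15/77)=-0.2833>−1
Confirm numerically:
  x=-4.114: |R|=0.18308 <1
  x=-3.728: |R|=0.02060 <1
  x=-3.120: |R|=0.22369 <1
  x=-2.719: |R|=0.27881 <1
  x=-5.713: |R|=1.64512 >1
  x=-5.658: |R|=1.57829 >1
  x=-5.465: |R|=1.35310 >1
Interval (-5.1333, 0).

(-5.1333,0); λ=-7 ⇒ h* = (77/15)/7 = 0.7333.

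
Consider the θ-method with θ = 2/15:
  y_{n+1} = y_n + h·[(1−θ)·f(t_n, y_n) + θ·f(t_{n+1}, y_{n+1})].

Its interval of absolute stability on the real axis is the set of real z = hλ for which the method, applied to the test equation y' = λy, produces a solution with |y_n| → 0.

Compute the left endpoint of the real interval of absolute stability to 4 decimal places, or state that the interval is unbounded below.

left endpoint -2.7273.

With y'=λy (z=hλ):
  y_{n+1} = y_n + z·[13/15·y_n + 2/15·y_{n+1}] ⇒ (1 − 2/15z)y_{n+1} = (1 + 13/15z)y_n
  Hence R(z) = (1 + 13/15z)/(1 − 2/15z).

Find x<0 with |R(x)|<1.
x=-1.03: |R|=0.0944
R=−1: 1+13/15x = −1+2/15x ⇒ -11/15x=2 ⇒ x=2/(-11/15)=-2.7273
Confirm numerically:
  x=-2.168: |R|=0.68184 <1
  x=-1.395: |R|=0.17622 <1
  x=-1.353: |R|=0.14622 <1
  x=-3.245: |R|=1.26501 >1
  x=-2.754: |R|=1.01434 >1
Stable set (-2.7273, 0).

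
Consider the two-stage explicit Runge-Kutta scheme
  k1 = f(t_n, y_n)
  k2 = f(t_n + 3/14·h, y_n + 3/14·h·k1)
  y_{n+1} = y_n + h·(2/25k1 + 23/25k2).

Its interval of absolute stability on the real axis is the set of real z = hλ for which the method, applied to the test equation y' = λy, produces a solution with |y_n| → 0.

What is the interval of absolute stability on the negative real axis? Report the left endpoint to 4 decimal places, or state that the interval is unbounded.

(-5.0725, 0).

With y'=λy (z=hλ):
  k1=λy_n ⇒ h·k1=z·y_n;  k2=λ(1+3/14z)y_n ⇒ h·k2=z(1+3/14z)y_n
  y_{n+1}/y_n = 1 + 2/25z + 23/25z(1+3/14z) = 1 + z + 69/350z²
  R(z) = 1 + z + 69/350z².

Solve |R(x)|<1 on ℝ⁻.
x=-0.83: |R|=0.3058
R=1: x+69/350x²=0 ⇒ x=−350/69=-5.0725; min R=1−1/(4·69/350)=-0.2681>−1
Confirm numerically:
  x=-3.499: |R|=0.08538 <1
  x=-2.886: |R|=0.24400 <1
  x=-2.651: |R|=0.26552 <1
  x=-5.412: |R|=1.36226 >1
  x=-5.167: |R|=1.09630 >1
Stable set (-5.0725, 0).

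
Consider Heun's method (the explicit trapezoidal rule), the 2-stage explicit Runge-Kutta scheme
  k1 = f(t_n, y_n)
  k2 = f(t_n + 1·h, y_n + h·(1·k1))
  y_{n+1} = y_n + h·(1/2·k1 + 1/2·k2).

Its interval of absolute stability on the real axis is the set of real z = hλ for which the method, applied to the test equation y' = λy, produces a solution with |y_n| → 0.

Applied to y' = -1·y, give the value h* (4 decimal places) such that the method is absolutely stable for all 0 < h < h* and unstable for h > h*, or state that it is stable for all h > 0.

Test eqn y'=λy, z=hλ:
  order 2, 2-stage ⇒ R(z)=1+z+z^2/2
  (e.g. R(-0.35)=0.71125, |R|=0.71125)

Solve |R(x)|<1 on ℝ⁻.
x=-0.35: |R|=0.7113
|R(-1.56)|=0.6568 |R(-0.8)|=0.5200 |R(-0.76)|=0.5288
Bisect:
  x_lo=-2.8920 |R|=2.2897  x_hi=-0.2917 |R|=0.7508
  mid=-1.59184 |R|=0.67514 →hi
  mid=-2.24189 |R|=1.27115 →lo
  mid=-1.91687 |R|=0.92032 →hi
  mid=-2.07938 |R|=1.08253 →lo
  mid=-1.99812 |R|=0.99812 →hi
  mid=-2.03875 |R|=1.03950 →lo
  mid=-2.01844 |R|=1.01861 →lo
  ...
  [-2.00003,-1.99987] ⇒ x*=-2.0000
So |R|<1 on (-2.0000, 0).

(-2.0000,0); λ=-1 ⇒ h* = 2.0000.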